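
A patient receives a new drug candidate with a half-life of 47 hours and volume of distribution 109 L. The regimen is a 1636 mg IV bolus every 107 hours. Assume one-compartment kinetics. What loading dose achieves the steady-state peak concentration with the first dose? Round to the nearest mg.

f = (1/2)^(107/47) ≈ 0.206384; accumulation ratio R = 1/(1−f) ≈ 1.26006.
Loading dose to hit Cmax,ss on first dose: D_load = D_maint·R ≈ 1636 × 1.26006 ≈ 2061.46 mg.

2061 mg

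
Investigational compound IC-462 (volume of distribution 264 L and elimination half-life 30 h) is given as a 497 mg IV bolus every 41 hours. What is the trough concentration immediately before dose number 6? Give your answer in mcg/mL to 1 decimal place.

1.2 mcg/mL

f = (1/2)^(τ/t½) = (1/2)^(41/30) ≈ 0.3878.
C₀ = D/Vd = 497/264 ≈ 1.883 mcg/mL.
Before the 6th dose, 5 doses have been given. Superposition: Cmin = C₀·(f + f² + … + f^5).
≈ 1.883 × (0.3878 + 0.1504 + 0.0583 + 0.0226 + 0.0088) ≈ 1.883 × 0.6279 ≈ 1.182 mcg/mL.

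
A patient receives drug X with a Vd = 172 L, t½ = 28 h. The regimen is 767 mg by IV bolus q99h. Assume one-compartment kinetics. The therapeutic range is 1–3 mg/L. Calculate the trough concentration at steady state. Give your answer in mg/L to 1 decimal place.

0.4 mg/L

τ/t½ = 99/28 ≈ 3.5357, so fraction remaining f = (1/2)^(99/28) ≈ 0.0862.
Single-dose peak C₀ = D/Vd = 767/172 ≈ 4.459 mg/L.
Steady-state trough Cmin,ss = C₀·f/(1−f) ≈ 4.459 × 0.0862/0.9138 ≈ 0.421 mg/L.
Trough 0.4 mg/L vs MEC 1 mg/L: subtherapeutic.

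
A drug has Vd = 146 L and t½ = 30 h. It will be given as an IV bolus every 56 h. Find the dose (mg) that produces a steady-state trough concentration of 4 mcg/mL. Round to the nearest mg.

1546 mg

τ/t½ = 56/30 ≈ 1.8667, so f = (1/2)^(56/30) ≈ 0.274206.
Cmin,ss = (D/Vd)·f/(1−f), so D = Cmin,ss·Vd·(1−f)/f.
D = 4 × 146 × (1−f)/f ≈ 4 × 146 × 2.64689 ≈ 1545.78 mg.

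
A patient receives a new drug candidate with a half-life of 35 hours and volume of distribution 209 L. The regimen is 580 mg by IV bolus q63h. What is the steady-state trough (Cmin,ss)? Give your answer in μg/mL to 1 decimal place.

τ/t½ = 63/35 ≈ 1.8, so fraction remaining f = (1/2)^(63/35) ≈ 0.2872.
Single-dose peak C₀ = D/Vd = 580/209 ≈ 2.775 μg/mL.
Steady-state trough Cmin,ss = C₀·f/(1−f) ≈ 2.775 × 0.2872/0.7128 ≈ 1.118 μg/mL.

1.1 μg/mL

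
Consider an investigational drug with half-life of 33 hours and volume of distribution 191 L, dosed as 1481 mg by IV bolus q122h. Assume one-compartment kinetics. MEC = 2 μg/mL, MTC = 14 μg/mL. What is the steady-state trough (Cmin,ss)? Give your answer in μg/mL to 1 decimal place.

τ/t½ = 122/33 ≈ 3.697, so fraction remaining f = (1/2)^(122/33) ≈ 0.0771.
Accumulation ratio R = 1/(1 − f) ≈ 1/0.9229 ≈ 1.0835.
Each bolus raises the concentration by D/Vd = 1481/191 ≈ 7.754 μg/mL.
Cmax,ss = C₀/(1 − f) ≈ 7.754/0.9229 ≈ 8.402 μg/mL.
One interval later, Cmin,ss = Cmax,ss·e^(−kτ) ≈ 8.402 × 0.0771 ≈ 0.648 μg/mL.
Trough 0.6 μg/mL vs MEC 2 μg/mL: subtherapeutic.

0.6 μg/mL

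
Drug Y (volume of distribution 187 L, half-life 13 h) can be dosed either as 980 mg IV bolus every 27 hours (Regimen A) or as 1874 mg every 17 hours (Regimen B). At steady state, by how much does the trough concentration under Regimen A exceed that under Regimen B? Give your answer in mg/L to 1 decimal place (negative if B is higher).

Regimen A: f = (1/2)^(27/13) ≈ 0.2370; Cmin,ss = (980/187)·f/(1−f) ≈ 1.628 mg/L.
Regimen B: f = (1/2)^(17/13) ≈ 0.4040; Cmin,ss = (1874/187)·f/(1−f) ≈ 6.793 mg/L.
Difference ≈ 1.628 − 6.793 ≈ -5.165 mg/L.

-5.2 mg/L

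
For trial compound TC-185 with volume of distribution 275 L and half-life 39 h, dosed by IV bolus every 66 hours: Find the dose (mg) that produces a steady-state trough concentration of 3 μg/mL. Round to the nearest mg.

1841 mg

τ/t½ = 66/39 ≈ 1.6923, so f = (1/2)^(66/39) ≈ 0.309432.
Cmin,ss = (D/Vd)·f/(1−f), so D = Cmin,ss·Vd·(1−f)/f.
D = 3 × 275 × (1−f)/f ≈ 3 × 275 × 2.23173 ≈ 1841.18 mg.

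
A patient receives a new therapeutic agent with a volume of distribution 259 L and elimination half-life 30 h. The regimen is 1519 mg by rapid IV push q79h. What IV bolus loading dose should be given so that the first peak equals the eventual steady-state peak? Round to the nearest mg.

f = (1/2)^(79/30) ≈ 0.161171; accumulation ratio R = 1/(1−f) ≈ 1.19214.
Loading dose to hit Cmax,ss on first dose: D_load = D_maint·R ≈ 1519 × 1.19214 ≈ 1810.86 mg.

1811 mg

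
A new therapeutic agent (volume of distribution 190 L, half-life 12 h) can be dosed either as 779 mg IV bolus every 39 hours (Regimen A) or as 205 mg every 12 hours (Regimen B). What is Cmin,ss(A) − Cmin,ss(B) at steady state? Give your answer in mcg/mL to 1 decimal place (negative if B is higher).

-0.6 mcg/mL

Regimen A: f = (1/2)^(39/12) ≈ 0.1051; Cmin,ss = (779/190)·f/(1−f) ≈ 0.482 mcg/mL.
Regimen B: f = (1/2)^(12/12) ≈ 0.5000; Cmin,ss = (205/190)·f/(1−f) ≈ 1.079 mcg/mL.
Difference ≈ 0.482 − 1.079 ≈ -0.597 mcg/mL.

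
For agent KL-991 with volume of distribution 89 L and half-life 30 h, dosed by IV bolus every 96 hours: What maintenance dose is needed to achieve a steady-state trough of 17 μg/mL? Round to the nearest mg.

τ/t½ = 96/30 ≈ 3.2, so f = (1/2)^(96/30) ≈ 0.108819.
Cmin,ss = (D/Vd)·f/(1−f), so D = Cmin,ss·Vd·(1−f)/f.
D = 17 × 89 × (1−f)/f ≈ 17 × 89 × 8.18957 ≈ 12390.82 mg.

12391 mg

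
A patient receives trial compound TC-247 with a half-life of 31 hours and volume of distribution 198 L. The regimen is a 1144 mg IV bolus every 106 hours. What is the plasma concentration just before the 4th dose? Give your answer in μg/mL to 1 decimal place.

0.6 μg/mL

f = (1/2)^(τ/t½) = (1/2)^(106/31) ≈ 0.0935.
C₀ = D/Vd = 1144/198 ≈ 5.778 μg/mL.
Before the 4th dose, 3 doses have been given. Superposition: Cmin = C₀·(f + f² + … + f^3).
≈ 5.778 × (0.0935 + 0.0087 + 0.0008) ≈ 5.778 × 0.1030 ≈ 0.595 μg/mL.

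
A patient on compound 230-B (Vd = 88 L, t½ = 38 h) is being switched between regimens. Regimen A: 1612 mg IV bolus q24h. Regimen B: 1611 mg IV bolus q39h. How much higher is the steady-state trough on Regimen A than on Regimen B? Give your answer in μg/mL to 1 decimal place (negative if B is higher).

15.7 μg/mL

Regimen A: f = (1/2)^(24/38) ≈ 0.6455; Cmin,ss = (1612/88)·f/(1−f) ≈ 33.355 μg/mL.
Regimen B: f = (1/2)^(39/38) ≈ 0.4910; Cmin,ss = (1611/88)·f/(1−f) ≈ 17.659 μg/mL.
Difference ≈ 33.355 − 17.659 ≈ 15.696 μg/mL.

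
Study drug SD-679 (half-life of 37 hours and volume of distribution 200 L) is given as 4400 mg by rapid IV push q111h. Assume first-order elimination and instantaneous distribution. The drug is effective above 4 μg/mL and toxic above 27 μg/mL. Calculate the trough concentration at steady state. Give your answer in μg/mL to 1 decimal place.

The dosing interval is 3 half-lives, so f = 2^(−3) = 0.125.
At steady state, R = 1/(1 − 0.125) = 8/7.
Single-dose peak C₀ = D/Vd = 4400/200 = 22 μg/mL.
Steady-state peak Cmax,ss = C₀·R = 22 × 8/7 ≈ 25.143 μg/mL.
Steady-state trough Cmin,ss = Cmax,ss·f ≈ 25.143 × 0.125 ≈ 3.143 μg/mL.
Trough 3.1 μg/mL vs MEC 4 μg/mL: subtherapeutic.

3.1 μg/mL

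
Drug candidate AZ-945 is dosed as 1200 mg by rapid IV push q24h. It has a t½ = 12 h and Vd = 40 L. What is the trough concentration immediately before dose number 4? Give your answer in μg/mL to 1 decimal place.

9.8 μg/mL

f = (1/2)^(τ/t½) = (1/2)^(24/12) ≈ 0.2500.
C₀ = D/Vd = 1200/40 ≈ 30.000 μg/mL.
Before the 4th dose, 3 doses have been given. Superposition: Cmin = C₀·(f + f² + … + f^3).
≈ 30.000 × (0.2500 + 0.0625 + 0.0156) ≈ 30.000 × 0.3281 ≈ 9.843 μg/mL.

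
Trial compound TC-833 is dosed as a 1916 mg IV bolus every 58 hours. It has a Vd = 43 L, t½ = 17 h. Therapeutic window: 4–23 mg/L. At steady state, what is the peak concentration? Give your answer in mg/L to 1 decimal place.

k = ln2/t½ = ln2/17 ≈ 0.040773 h⁻¹; fraction remaining f = e^(−kτ) = e^(−0.040773×58) ≈ 0.0940.
At steady state, accumulation factor R = 1/(1 − e^(−kτ)) ≈ 1.1038.
Each bolus raises the concentration by D/Vd = 1916/43 ≈ 44.558 mg/L.
Steady-state peak Cmax,ss = C₀·R ≈ 44.558 × 1.1038 ≈ 49.183 mg/L.
Peak 49.2 mg/L vs MTC 23 mg/L: exceeds toxic threshold.

49.2 mg/L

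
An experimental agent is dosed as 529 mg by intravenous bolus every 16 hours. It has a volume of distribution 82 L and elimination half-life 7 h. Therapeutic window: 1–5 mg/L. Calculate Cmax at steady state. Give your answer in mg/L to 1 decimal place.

τ/t½ = 16/7 ≈ 2.2857, so fraction remaining f = (1/2)^(16/7) ≈ 0.2051.
At steady state, accumulation factor R = 1/(1 − e^(−kτ)) ≈ 1.2580.
Each bolus raises the concentration by D/Vd = 529/82 ≈ 6.451 mg/L.
Steady-state peak Cmax,ss = C₀·R ≈ 6.451 × 1.2580 ≈ 8.115 mg/L.
Peak 8.1 mg/L vs MTC 5 mg/L: exceeds toxic threshold.

8.1 mg/L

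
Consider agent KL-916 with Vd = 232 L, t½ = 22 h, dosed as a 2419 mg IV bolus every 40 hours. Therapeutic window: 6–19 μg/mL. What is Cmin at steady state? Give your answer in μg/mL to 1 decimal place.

4.1 μg/mL

k = ln2/t½ = ln2/22 ≈ 0.031507 h⁻¹; fraction remaining f = e^(−kτ) = e^(−0.031507×40) ≈ 0.2836.
Single-dose peak C₀ = D/Vd = 2419/232 ≈ 10.427 μg/mL.
Steady-state trough Cmin,ss = C₀·f/(1−f) ≈ 10.427 × 0.2836/0.7164 ≈ 4.128 μg/mL.
Trough 4.1 μg/mL vs MEC 6 μg/mL: subtherapeutic.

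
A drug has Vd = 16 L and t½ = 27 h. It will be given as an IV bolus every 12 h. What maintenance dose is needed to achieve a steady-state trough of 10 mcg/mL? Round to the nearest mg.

τ/t½ = 12/27 ≈ 0.44444, so f = (1/2)^(12/27) ≈ 0.734867.
Cmin,ss = (D/Vd)·f/(1−f), so D = Cmin,ss·Vd·(1−f)/f.
D = 10 × 16 × (1−f)/f ≈ 10 × 16 × 0.36079 ≈ 57.73 mg.

58 mg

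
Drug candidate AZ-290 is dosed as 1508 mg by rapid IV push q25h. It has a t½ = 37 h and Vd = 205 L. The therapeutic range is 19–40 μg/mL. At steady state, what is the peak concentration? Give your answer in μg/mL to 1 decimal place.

19.7 μg/mL

Over one 25-h interval, 25/37 ≈ 0.67568 half-lives elapse, leaving f ≈ 0.6260 of each dose.
Accumulation ratio R = 1/(1 − f) ≈ 1/0.3740 ≈ 2.6738.
Each bolus raises the concentration by D/Vd = 1508/205 ≈ 7.356 μg/mL.
Cmax,ss = C₀/(1 − f) ≈ 7.356/0.3740 ≈ 19.668 μg/mL.
Peak 19.7 μg/mL vs MTC 40 μg/mL: below toxic threshold.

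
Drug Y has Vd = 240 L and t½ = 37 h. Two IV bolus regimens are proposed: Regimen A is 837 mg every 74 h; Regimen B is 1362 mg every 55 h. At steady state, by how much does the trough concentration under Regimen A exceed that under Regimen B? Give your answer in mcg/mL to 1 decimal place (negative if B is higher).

-2.0 mcg/mL

Regimen A: f = (1/2)^(74/37) ≈ 0.2500; Cmin,ss = (837/240)·f/(1−f) ≈ 1.162 mcg/mL.
Regimen B: f = (1/2)^(55/37) ≈ 0.3569; Cmin,ss = (1362/240)·f/(1−f) ≈ 3.149 mcg/mL.
Difference ≈ 1.162 − 3.149 ≈ -1.987 mcg/mL.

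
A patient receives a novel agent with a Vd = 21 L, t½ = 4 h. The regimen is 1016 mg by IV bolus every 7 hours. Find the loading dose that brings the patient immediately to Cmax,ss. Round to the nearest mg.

f = (1/2)^(7/4) ≈ 0.297302; accumulation ratio R = 1/(1−f) ≈ 1.42309.
Loading dose to hit Cmax,ss on first dose: D_load = D_maint·R ≈ 1016 × 1.42309 ≈ 1445.86 mg.

1446 mg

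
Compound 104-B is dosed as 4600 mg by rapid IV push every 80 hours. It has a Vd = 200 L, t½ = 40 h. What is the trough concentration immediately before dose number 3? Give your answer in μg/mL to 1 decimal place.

f = (1/2)^(τ/t½) = (1/2)^(80/40) ≈ 0.2500.
C₀ = D/Vd = 4600/200 ≈ 23.000 μg/mL.
Before the 3rd dose, 2 doses have been given. Superposition: Cmin = C₀·(f + f²).
≈ 23.000 × (0.2500 + 0.0625) ≈ 23.000 × 0.3125 ≈ 7.188 μg/mL.

7.2 μg/mL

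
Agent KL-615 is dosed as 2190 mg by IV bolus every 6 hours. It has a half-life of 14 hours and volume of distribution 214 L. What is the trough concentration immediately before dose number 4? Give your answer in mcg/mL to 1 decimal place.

17.5 mcg/mL

f = (1/2)^(τ/t½) = (1/2)^(6/14) ≈ 0.7430.
C₀ = D/Vd = 2190/214 ≈ 10.234 mcg/mL.
Before the 4th dose, 3 doses have been given. Superposition: Cmin = C₀·(f + f² + … + f^3).
≈ 10.234 × (0.7430 + 0.5520 + 0.4102) ≈ 10.234 × 1.7052 ≈ 17.451 mcg/mL.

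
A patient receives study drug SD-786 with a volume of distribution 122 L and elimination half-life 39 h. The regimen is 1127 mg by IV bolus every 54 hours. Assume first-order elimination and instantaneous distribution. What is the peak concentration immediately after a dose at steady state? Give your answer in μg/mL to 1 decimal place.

15.0 μg/mL

Over one 54-h interval, 54/39 ≈ 1.3846 half-lives elapse, leaving f ≈ 0.3830 of each dose.
At steady state, accumulation factor R = 1/(1 − e^(−kτ)) ≈ 1.6207.
Each bolus raises the concentration by D/Vd = 1127/122 ≈ 9.238 μg/mL.
Steady-state peak Cmax,ss = C₀·R ≈ 9.238 × 1.6207 ≈ 14.972 μg/mL.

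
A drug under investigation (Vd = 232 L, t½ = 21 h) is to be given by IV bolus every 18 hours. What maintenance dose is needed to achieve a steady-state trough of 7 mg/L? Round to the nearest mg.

1318 mg

τ/t½ = 18/21 ≈ 0.85714, so f = (1/2)^(18/21) ≈ 0.552045.
Cmin,ss = (D/Vd)·f/(1−f), so D = Cmin,ss·Vd·(1−f)/f.
D = 7 × 232 × (1−f)/f ≈ 7 × 232 × 0.81145 ≈ 1317.79 mg.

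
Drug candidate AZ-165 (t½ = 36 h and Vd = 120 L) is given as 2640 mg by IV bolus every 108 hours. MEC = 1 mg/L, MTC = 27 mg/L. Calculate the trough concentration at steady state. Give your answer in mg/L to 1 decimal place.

τ = 108 h = 3 half-lives, so f = (1/2)^3 = 0.125.
Accumulation ratio R = 1/(1 − f) = 1/0.875 = 8/7.
Single-dose peak C₀ = D/Vd = 2640/120 = 22 mg/L.
Steady-state peak Cmax,ss = C₀·R = 22 × 8/7 ≈ 25.143 mg/L.
Steady-state trough Cmin,ss = Cmax,ss·f ≈ 25.143 × 0.125 ≈ 3.143 mg/L.
Trough 3.1 mg/L vs MEC 1 mg/L: adequate.

3.1 mg/L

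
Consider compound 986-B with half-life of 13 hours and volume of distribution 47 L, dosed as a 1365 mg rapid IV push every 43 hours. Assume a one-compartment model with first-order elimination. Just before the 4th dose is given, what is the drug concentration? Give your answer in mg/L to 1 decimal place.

3.3 mg/L

f = (1/2)^(τ/t½) = (1/2)^(43/13) ≈ 0.1010.
C₀ = D/Vd = 1365/47 ≈ 29.043 mg/L.
Before the 4th dose, 3 doses have been given. Superposition: Cmin = C₀·(f + f² + … + f^3).
≈ 29.043 × (0.1010 + 0.0102 + 0.0010) ≈ 29.043 × 0.1122 ≈ 3.259 mg/L.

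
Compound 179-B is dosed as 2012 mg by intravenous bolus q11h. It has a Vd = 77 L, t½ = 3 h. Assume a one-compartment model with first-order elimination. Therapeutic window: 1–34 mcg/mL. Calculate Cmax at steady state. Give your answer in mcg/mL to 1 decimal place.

k = ln2/t½ = ln2/3 ≈ 0.231049 h⁻¹; fraction remaining f = e^(−kτ) = e^(−0.231049×11) ≈ 0.0787.
Accumulation ratio R = 1/(1 − f) ≈ 1/0.9213 ≈ 1.0854.
Single-dose peak C₀ = D/Vd = 2012/77 ≈ 26.130 mcg/mL.
Steady-state peak Cmax,ss = C₀·R ≈ 26.130 × 1.0854 ≈ 28.362 mcg/mL.
Peak 28.4 mcg/mL vs MTC 34 mcg/mL: below toxic threshold.

28.4 mcg/mL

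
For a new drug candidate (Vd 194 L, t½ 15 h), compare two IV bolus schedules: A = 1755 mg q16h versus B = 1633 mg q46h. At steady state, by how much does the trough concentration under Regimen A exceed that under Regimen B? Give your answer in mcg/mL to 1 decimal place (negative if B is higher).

7.1 mcg/mL

Regimen A: f = (1/2)^(16/15) ≈ 0.4774; Cmin,ss = (1755/194)·f/(1−f) ≈ 8.264 mcg/mL.
Regimen B: f = (1/2)^(46/15) ≈ 0.1194; Cmin,ss = (1633/194)·f/(1−f) ≈ 1.141 mcg/mL.
Difference ≈ 8.264 − 1.141 ≈ 7.123 mcg/mL.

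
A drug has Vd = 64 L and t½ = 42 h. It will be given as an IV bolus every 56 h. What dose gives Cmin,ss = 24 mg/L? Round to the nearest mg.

2334 mg

τ/t½ = 56/42 ≈ 1.3333, so f = (1/2)^(56/42) ≈ 0.396850.
Cmin,ss = (D/Vd)·f/(1−f), so D = Cmin,ss·Vd·(1−f)/f.
D = 24 × 64 × (1−f)/f ≈ 24 × 64 × 1.51984 ≈ 2334.47 mg.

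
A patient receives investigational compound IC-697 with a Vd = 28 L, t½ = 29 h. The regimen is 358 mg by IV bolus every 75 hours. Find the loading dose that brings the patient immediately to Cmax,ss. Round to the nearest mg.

430 mg

f = (1/2)^(75/29) ≈ 0.166523; accumulation ratio R = 1/(1−f) ≈ 1.19979.
Loading dose to hit Cmax,ss on first dose: D_load = D_maint·R ≈ 358 × 1.19979 ≈ 429.52 mg.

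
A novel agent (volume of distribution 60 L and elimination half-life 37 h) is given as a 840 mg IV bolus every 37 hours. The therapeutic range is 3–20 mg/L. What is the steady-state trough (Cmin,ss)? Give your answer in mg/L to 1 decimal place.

The dosing interval is 1 half-life, so f = 2^(−1) = 0.5.
Accumulation ratio R = 1/(1 − f) = 1/0.5 = 2/1.
Single-dose peak C₀ = D/Vd = 840/60 = 14 mg/L.
Steady-state peak Cmax,ss = C₀·R = 14 × 2/1 ≈ 28.000 mg/L.
Steady-state trough Cmin,ss = Cmax,ss·f ≈ 28.000 × 0.5 ≈ 14.000 mg/L.
Trough 14.0 mg/L vs MEC 3 mg/L: adequate.

14.0 mg/L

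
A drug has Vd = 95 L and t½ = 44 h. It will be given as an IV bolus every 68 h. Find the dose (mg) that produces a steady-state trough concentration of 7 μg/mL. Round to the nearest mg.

1276 mg

τ/t½ = 68/44 ≈ 1.5455, so f = (1/2)^(68/44) ≈ 0.342588.
Cmin,ss = (D/Vd)·f/(1−f), so D = Cmin,ss·Vd·(1−f)/f.
D = 7 × 95 × (1−f)/f ≈ 7 × 95 × 1.91896 ≈ 1276.11 mg.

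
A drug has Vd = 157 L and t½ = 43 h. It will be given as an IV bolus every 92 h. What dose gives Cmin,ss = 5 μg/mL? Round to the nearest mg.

2674 mg

τ/t½ = 92/43 ≈ 2.1395, so f = (1/2)^(92/43) ≈ 0.226953.
Cmin,ss = (D/Vd)·f/(1−f), so D = Cmin,ss·Vd·(1−f)/f.
D = 5 × 157 × (1−f)/f ≈ 5 × 157 × 3.40620 ≈ 2673.87 mg.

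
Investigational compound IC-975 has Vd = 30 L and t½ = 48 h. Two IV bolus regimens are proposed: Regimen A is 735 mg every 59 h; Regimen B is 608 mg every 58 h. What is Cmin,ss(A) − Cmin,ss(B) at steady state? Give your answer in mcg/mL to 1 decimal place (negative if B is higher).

2.8 mcg/mL

Regimen A: f = (1/2)^(59/48) ≈ 0.4266; Cmin,ss = (735/30)·f/(1−f) ≈ 18.228 mcg/mL.
Regimen B: f = (1/2)^(58/48) ≈ 0.4328; Cmin,ss = (608/30)·f/(1−f) ≈ 15.464 mcg/mL.
Difference ≈ 18.228 − 15.464 ≈ 2.764 mcg/mL.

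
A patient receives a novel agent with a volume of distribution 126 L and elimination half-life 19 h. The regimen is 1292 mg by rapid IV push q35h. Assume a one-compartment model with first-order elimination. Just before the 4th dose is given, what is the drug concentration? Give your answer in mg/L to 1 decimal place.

3.9 mg/L

f = (1/2)^(τ/t½) = (1/2)^(35/19) ≈ 0.2789.
C₀ = D/Vd = 1292/126 ≈ 10.254 mg/L.
Before the 4th dose, 3 doses have been given. Superposition: Cmin = C₀·(f + f² + … + f^3).
≈ 10.254 × (0.2789 + 0.0778 + 0.0217) ≈ 10.254 × 0.3784 ≈ 3.880 mg/L.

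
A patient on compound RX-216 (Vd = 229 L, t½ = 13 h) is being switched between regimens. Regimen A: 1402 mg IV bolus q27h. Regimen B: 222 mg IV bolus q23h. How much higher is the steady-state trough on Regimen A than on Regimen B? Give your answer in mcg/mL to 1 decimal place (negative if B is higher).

Regimen A: f = (1/2)^(27/13) ≈ 0.2370; Cmin,ss = (1402/229)·f/(1−f) ≈ 1.902 mcg/mL.
Regimen B: f = (1/2)^(23/13) ≈ 0.2934; Cmin,ss = (222/229)·f/(1−f) ≈ 0.403 mcg/mL.
Difference ≈ 1.902 − 0.403 ≈ 1.499 mcg/mL.

1.5 mcg/mL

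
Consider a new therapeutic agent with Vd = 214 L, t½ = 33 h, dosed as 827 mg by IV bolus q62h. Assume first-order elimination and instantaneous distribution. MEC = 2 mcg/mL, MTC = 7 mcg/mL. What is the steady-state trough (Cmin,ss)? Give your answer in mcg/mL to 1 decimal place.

1.4 mcg/mL

τ/t½ = 62/33 ≈ 1.8788, so fraction remaining f = (1/2)^(62/33) ≈ 0.2719.
Accumulation ratio R = 1/(1 − f) ≈ 1/0.7281 ≈ 1.3734.
Single-dose peak C₀ = D/Vd = 827/214 ≈ 3.864 mcg/mL.
Cmax,ss = C₀/(1 − f) ≈ 3.864/0.7281 ≈ 5.307 mcg/mL.
One interval later, Cmin,ss = Cmax,ss·e^(−kτ) ≈ 5.307 × 0.2719 ≈ 1.443 mcg/mL.
Trough 1.4 mcg/mL vs MEC 2 mcg/mL: subtherapeutic.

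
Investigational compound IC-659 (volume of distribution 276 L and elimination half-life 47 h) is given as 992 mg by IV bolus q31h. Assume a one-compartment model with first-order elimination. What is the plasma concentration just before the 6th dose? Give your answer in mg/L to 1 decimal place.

f = (1/2)^(τ/t½) = (1/2)^(31/47) ≈ 0.6331.
C₀ = D/Vd = 992/276 ≈ 3.594 mg/L.
Before the 6th dose, 5 doses have been given. Superposition: Cmin = C₀·(f + f² + … + f^5).
≈ 3.594 × (0.6331 + 0.4008 + 0.2538 + 0.1607 + 0.1017) ≈ 3.594 × 1.5501 ≈ 5.571 mg/L.

5.6 mg/L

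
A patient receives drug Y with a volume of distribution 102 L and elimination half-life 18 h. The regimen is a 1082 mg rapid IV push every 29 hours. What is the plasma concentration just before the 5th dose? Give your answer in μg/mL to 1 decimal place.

5.1 μg/mL

f = (1/2)^(τ/t½) = (1/2)^(29/18) ≈ 0.3273.
C₀ = D/Vd = 1082/102 ≈ 10.608 μg/mL.
Before the 5th dose, 4 doses have been given. Superposition: Cmin = C₀·(f + f² + … + f^4).
≈ 10.608 × (0.3273 + 0.1071 + 0.0351 + 0.0115) ≈ 10.608 × 0.4810 ≈ 5.102 μg/mL.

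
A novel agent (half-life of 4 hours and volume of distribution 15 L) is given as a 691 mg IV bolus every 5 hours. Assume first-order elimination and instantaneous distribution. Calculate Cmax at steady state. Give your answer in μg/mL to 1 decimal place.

Over one 5-h interval, 5/4 ≈ 1.25 half-lives elapse, leaving f ≈ 0.4204 of each dose.
Accumulation ratio R = 1/(1 − f) ≈ 1/0.5796 ≈ 1.7253.
Single-dose peak C₀ = D/Vd = 691/15 ≈ 46.067 μg/mL.
Cmax,ss = C₀/(1 − f) ≈ 46.067/0.5796 ≈ 79.481 μg/mL.

79.5 μg/mL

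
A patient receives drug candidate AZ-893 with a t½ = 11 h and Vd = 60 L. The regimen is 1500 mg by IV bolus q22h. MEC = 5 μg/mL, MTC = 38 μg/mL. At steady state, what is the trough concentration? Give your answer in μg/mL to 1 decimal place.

The dosing interval is 2 half-lives, so f = 2^(−2) = 0.25.
Accumulation ratio R = 1/(1 − f) = 1/0.75 = 4/3.
Single-dose peak C₀ = D/Vd = 1500/60 = 25 μg/mL.
Steady-state peak Cmax,ss = C₀·R = 25 × 4/3 ≈ 33.333 μg/mL.
Steady-state trough Cmin,ss = Cmax,ss·f ≈ 33.333 × 0.25 ≈ 8.333 μg/mL.
Trough 8.3 μg/mL vs MEC 5 μg/mL: adequate.

8.3 μg/mL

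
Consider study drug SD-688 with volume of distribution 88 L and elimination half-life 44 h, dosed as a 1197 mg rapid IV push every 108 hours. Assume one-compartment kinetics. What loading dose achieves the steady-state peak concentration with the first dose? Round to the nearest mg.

1464 mg

f = (1/2)^(108/44) ≈ 0.182435; accumulation ratio R = 1/(1−f) ≈ 1.22314.
Loading dose to hit Cmax,ss on first dose: D_load = D_maint·R ≈ 1197 × 1.22314 ≈ 1464.10 mg.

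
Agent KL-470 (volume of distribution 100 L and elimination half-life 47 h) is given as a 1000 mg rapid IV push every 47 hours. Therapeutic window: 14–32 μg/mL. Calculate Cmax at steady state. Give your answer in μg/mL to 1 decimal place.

20.0 μg/mL

The dosing interval is 1 half-life, so f = 2^(−1) = 0.5.
Accumulation ratio R = 1/(1 − f) = 1/0.5 = 2/1.
Single-dose peak C₀ = D/Vd = 1000/100 = 10 μg/mL.
Steady-state peak Cmax,ss = C₀·R = 10 × 2/1 ≈ 20.000 μg/mL.
Peak 20.0 μg/mL vs MTC 32 μg/mL: below toxic threshold.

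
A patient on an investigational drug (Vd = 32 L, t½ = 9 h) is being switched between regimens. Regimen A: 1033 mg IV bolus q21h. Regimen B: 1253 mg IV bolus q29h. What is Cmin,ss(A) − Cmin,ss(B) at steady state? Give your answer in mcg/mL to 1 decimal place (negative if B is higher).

3.3 mcg/mL

Regimen A: f = (1/2)^(21/9) ≈ 0.1984; Cmin,ss = (1033/32)·f/(1−f) ≈ 7.990 mcg/mL.
Regimen B: f = (1/2)^(29/9) ≈ 0.1072; Cmin,ss = (1253/32)·f/(1−f) ≈ 4.702 mcg/mL.
Difference ≈ 7.990 − 4.702 ≈ 3.288 mcg/mL.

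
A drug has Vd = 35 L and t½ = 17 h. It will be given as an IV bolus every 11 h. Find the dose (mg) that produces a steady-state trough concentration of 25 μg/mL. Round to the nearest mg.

τ/t½ = 11/17 ≈ 0.64706, so f = (1/2)^(11/17) ≈ 0.638581.
Cmin,ss = (D/Vd)·f/(1−f), so D = Cmin,ss·Vd·(1−f)/f.
D = 25 × 35 × (1−f)/f ≈ 25 × 35 × 0.56597 ≈ 495.22 mg.

495 mg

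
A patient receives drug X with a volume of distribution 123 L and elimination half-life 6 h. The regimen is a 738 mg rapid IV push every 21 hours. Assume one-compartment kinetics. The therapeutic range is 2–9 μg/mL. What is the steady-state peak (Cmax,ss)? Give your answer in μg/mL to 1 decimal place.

6.6 μg/mL

k = ln2/t½ = ln2/6 ≈ 0.115525 h⁻¹; fraction remaining f = e^(−kτ) = e^(−0.115525×21) ≈ 0.0884.
Accumulation ratio R = 1/(1 − f) ≈ 1/0.9116 ≈ 1.0970.
Single-dose peak C₀ = D/Vd = 738/123 ≈ 6.000 μg/mL.
Steady-state peak Cmax,ss = C₀·R ≈ 6.000 × 1.0970 ≈ 6.582 μg/mL.
Peak 6.6 μg/mL vs MTC 9 μg/mL: below toxic threshold.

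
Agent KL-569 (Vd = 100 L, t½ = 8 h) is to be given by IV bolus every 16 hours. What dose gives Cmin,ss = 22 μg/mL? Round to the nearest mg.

6600 mg

τ/t½ = 16/8 ≈ 2, so f = (1/2)^(16/8) ≈ 0.250000.
Cmin,ss = (D/Vd)·f/(1−f), so D = Cmin,ss·Vd·(1−f)/f.
D = 22 × 100 × (1−f)/f ≈ 22 × 100 × 3.00000 ≈ 6600.00 mg.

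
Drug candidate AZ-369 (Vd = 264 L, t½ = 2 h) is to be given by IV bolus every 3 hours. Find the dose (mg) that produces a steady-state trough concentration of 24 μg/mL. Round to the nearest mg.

11585 mg

τ/t½ = 3/2 ≈ 1.5, so f = (1/2)^(3/2) ≈ 0.353553.
Cmin,ss = (D/Vd)·f/(1−f), so D = Cmin,ss·Vd·(1−f)/f.
D = 24 × 264 × (1−f)/f ≈ 24 × 264 × 1.82843 ≈ 11584.93 mg.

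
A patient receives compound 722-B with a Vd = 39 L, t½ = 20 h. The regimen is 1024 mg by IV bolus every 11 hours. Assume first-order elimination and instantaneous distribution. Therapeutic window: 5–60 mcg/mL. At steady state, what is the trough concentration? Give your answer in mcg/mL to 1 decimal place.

k = ln2/t½ = ln2/20 ≈ 0.034657 h⁻¹; fraction remaining f = e^(−kτ) = e^(−0.034657×11) ≈ 0.6830.
Accumulation ratio R = 1/(1 − f) ≈ 1/0.3170 ≈ 3.1546.
Single-dose peak C₀ = D/Vd = 1024/39 ≈ 26.256 mcg/mL.
Cmax,ss = C₀/(1 − f) ≈ 26.256/0.3170 ≈ 82.826 mcg/mL.
One interval later, Cmin,ss = Cmax,ss·e^(−kτ) ≈ 82.826 × 0.6830 ≈ 56.570 mcg/mL.
Trough 56.6 mcg/mL vs MEC 5 mcg/mL: adequate.

56.6 mcg/mL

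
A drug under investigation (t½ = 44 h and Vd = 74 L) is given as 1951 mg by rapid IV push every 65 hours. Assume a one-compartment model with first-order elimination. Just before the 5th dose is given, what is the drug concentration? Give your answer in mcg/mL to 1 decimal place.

14.5 mcg/mL

f = (1/2)^(τ/t½) = (1/2)^(65/44) ≈ 0.3592.
C₀ = D/Vd = 1951/74 ≈ 26.365 mcg/mL.
Before the 5th dose, 4 doses have been given. Superposition: Cmin = C₀·(f + f² + … + f^4).
≈ 26.365 × (0.3592 + 0.1290 + 0.0463 + 0.0166) ≈ 26.365 × 0.5511 ≈ 14.530 mcg/mL.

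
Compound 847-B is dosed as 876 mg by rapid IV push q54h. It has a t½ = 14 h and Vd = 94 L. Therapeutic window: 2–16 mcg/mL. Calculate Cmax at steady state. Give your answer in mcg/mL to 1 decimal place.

τ/t½ = 54/14 ≈ 3.8571, so fraction remaining f = (1/2)^(54/14) ≈ 0.0690.
At steady state, accumulation factor R = 1/(1 − e^(−kτ)) ≈ 1.0741.
Single-dose peak C₀ = D/Vd = 876/94 ≈ 9.319 mcg/mL.
Steady-state peak Cmax,ss = C₀·R ≈ 9.319 × 1.0741 ≈ 10.010 mcg/mL.
Peak 10.0 mcg/mL vs MTC 16 mcg/mL: below toxic threshold.

10.0 mcg/mL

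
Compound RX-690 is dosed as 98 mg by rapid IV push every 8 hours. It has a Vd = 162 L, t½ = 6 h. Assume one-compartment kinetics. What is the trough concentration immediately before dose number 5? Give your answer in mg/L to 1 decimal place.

0.4 mg/L

f = (1/2)^(τ/t½) = (1/2)^(8/6) ≈ 0.3969.
C₀ = D/Vd = 98/162 ≈ 0.605 mg/L.
Before the 5th dose, 4 doses have been given. Superposition: Cmin = C₀·(f + f² + … + f^4).
≈ 0.605 × (0.3969 + 0.1575 + 0.0625 + 0.0248) ≈ 0.605 × 0.6417 ≈ 0.388 mg/L.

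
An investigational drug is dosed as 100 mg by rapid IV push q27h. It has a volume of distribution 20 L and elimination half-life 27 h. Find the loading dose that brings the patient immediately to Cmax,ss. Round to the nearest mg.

f = (1/2)^(27/27) ≈ 0.500000; accumulation ratio R = 1/(1−f) ≈ 2.00000.
Loading dose to hit Cmax,ss on first dose: D_load = D_maint·R ≈ 100 × 2.00000 ≈ 200.00 mg.

200 mg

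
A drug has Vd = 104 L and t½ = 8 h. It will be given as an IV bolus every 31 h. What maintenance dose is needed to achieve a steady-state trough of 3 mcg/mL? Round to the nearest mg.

τ/t½ = 31/8 ≈ 3.875, so f = (1/2)^(31/8) ≈ 0.068157.
Cmin,ss = (D/Vd)·f/(1−f), so D = Cmin,ss·Vd·(1−f)/f.
D = 3 × 104 × (1−f)/f ≈ 3 × 104 × 13.67201 ≈ 4265.67 mg.

4266 mg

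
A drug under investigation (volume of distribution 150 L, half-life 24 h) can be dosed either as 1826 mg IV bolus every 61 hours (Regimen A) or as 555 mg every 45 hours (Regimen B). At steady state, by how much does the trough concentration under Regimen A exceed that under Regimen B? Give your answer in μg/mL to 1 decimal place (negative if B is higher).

1.1 μg/mL

Regimen A: f = (1/2)^(61/24) ≈ 0.1717; Cmin,ss = (1826/150)·f/(1−f) ≈ 2.523 μg/mL.
Regimen B: f = (1/2)^(45/24) ≈ 0.2726; Cmin,ss = (555/150)·f/(1−f) ≈ 1.387 μg/mL.
Difference ≈ 2.523 − 1.387 ≈ 1.136 μg/mL.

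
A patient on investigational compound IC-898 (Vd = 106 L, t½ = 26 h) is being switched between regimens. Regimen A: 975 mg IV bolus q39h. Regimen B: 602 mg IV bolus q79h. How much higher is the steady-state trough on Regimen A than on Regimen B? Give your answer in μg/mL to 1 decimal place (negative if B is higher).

4.2 μg/mL

Regimen A: f = (1/2)^(39/26) ≈ 0.3536; Cmin,ss = (975/106)·f/(1−f) ≈ 5.032 μg/mL.
Regimen B: f = (1/2)^(79/26) ≈ 0.1217; Cmin,ss = (602/106)·f/(1−f) ≈ 0.787 μg/mL.
Difference ≈ 5.032 − 0.787 ≈ 4.245 μg/mL.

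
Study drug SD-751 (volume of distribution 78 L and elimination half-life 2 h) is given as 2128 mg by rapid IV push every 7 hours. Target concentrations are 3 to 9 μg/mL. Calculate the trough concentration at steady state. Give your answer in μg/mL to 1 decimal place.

τ/t½ = 7/2 ≈ 3.5, so fraction remaining f = (1/2)^(7/2) ≈ 0.0884.
Accumulation ratio R = 1/(1 − f) ≈ 1/0.9116 ≈ 1.0970.
Each bolus raises the concentration by D/Vd = 2128/78 ≈ 27.282 μg/mL.
Steady-state peak Cmax,ss = C₀·R ≈ 27.282 × 1.0970 ≈ 29.928 μg/mL.
One interval later, Cmin,ss = Cmax,ss·e^(−kτ) ≈ 29.928 × 0.0884 ≈ 2.646 μg/mL.
Trough 2.6 μg/mL vs MEC 3 μg/mL: subtherapeutic.

2.6 μg/mL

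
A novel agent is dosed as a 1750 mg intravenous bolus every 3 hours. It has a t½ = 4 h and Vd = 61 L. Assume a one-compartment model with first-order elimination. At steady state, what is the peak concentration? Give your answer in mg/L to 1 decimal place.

Over one 3-h interval, 3/4 ≈ 0.75 half-lives elapse, leaving f ≈ 0.5946 of each dose.
At steady state, accumulation factor R = 1/(1 − e^(−kτ)) ≈ 2.4667.
Each bolus raises the concentration by D/Vd = 1750/61 ≈ 28.689 mg/L.
Cmax,ss = C₀/(1 − f) ≈ 28.689/0.4054 ≈ 70.767 mg/L.

70.8 mg/L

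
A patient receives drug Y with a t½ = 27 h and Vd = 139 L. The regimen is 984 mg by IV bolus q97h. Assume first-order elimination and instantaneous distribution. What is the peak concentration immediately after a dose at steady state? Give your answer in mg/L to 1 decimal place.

Over one 97-h interval, 97/27 ≈ 3.5926 half-lives elapse, leaving f ≈ 0.0829 of each dose.
Accumulation ratio R = 1/(1 − f) ≈ 1/0.9171 ≈ 1.0904.
Single-dose peak C₀ = D/Vd = 984/139 ≈ 7.079 mg/L.
Steady-state peak Cmax,ss = C₀·R ≈ 7.079 × 1.0904 ≈ 7.719 mg/L.

7.7 mg/L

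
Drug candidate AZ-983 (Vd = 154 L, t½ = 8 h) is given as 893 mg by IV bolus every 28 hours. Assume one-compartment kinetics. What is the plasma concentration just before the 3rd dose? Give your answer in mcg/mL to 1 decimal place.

0.6 mcg/mL

f = (1/2)^(τ/t½) = (1/2)^(28/8) ≈ 0.0884.
C₀ = D/Vd = 893/154 ≈ 5.799 mcg/mL.
Before the 3rd dose, 2 doses have been given. Superposition: Cmin = C₀·(f + f²).
≈ 5.799 × (0.0884 + 0.0078) ≈ 5.799 × 0.0962 ≈ 0.558 mcg/mL.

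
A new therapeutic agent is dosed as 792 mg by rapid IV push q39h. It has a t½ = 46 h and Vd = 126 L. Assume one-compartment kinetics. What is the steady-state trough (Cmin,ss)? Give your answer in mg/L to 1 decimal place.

k = ln2/t½ = ln2/46 ≈ 0.015068 h⁻¹; fraction remaining f = e^(−kτ) = e^(−0.015068×39) ≈ 0.5556.
Each bolus raises the concentration by D/Vd = 792/126 ≈ 6.286 mg/L.
Steady-state trough Cmin,ss = C₀·f/(1−f) ≈ 6.286 × 0.5556/0.4444 ≈ 7.859 mg/L.

7.9 mg/L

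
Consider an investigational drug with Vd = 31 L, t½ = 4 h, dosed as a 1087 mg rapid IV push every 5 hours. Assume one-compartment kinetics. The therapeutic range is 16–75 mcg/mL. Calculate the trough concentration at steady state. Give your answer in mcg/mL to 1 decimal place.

Over one 5-h interval, 5/4 ≈ 1.25 half-lives elapse, leaving f ≈ 0.4204 of each dose.
Single-dose peak C₀ = D/Vd = 1087/31 ≈ 35.065 mcg/mL.
Steady-state trough Cmin,ss = C₀·f/(1−f) ≈ 35.065 × 0.4204/0.5796 ≈ 25.434 mcg/mL.
Trough 25.4 mcg/mL vs MEC 16 mcg/mL: adequate.

25.4 mcg/mL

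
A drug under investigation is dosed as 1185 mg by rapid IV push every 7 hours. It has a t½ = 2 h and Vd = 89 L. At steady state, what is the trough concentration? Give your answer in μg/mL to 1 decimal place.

1.3 μg/mL

τ/t½ = 7/2 ≈ 3.5, so fraction remaining f = (1/2)^(7/2) ≈ 0.0884.
Single-dose peak C₀ = D/Vd = 1185/89 ≈ 13.315 μg/mL.
Steady-state trough Cmin,ss = C₀·f/(1−f) ≈ 13.315 × 0.0884/0.9116 ≈ 1.291 μg/mL.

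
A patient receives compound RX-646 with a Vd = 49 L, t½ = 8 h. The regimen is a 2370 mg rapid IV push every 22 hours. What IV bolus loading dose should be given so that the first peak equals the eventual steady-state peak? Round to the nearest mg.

f = (1/2)^(22/8) ≈ 0.148651; accumulation ratio R = 1/(1−f) ≈ 1.17461.
Loading dose to hit Cmax,ss on first dose: D_load = D_maint·R ≈ 2370 × 1.17461 ≈ 2783.83 mg.

2784 mg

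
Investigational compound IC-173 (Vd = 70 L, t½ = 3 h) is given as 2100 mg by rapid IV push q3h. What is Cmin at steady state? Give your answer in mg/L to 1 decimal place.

30.0 mg/L

τ = 3 h = 1 half-life, so f = (1/2)^1 = 0.5.
Accumulation ratio R = 1/(1 − f) = 1/0.5 = 2/1.
Single-dose peak C₀ = D/Vd = 2100/70 = 30 mg/L.
Steady-state peak Cmax,ss = C₀·R = 30 × 2/1 ≈ 60.000 mg/L.
Steady-state trough Cmin,ss = Cmax,ss·f ≈ 60.000 × 0.5 ≈ 30.000 mg/L.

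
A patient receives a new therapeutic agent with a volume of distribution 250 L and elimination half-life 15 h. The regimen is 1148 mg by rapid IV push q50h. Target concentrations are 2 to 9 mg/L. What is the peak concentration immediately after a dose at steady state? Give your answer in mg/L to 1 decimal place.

5.1 mg/L

k = ln2/t½ = ln2/15 ≈ 0.046210 h⁻¹; fraction remaining f = e^(−kτ) = e^(−0.046210×50) ≈ 0.0992.
Accumulation ratio R = 1/(1 − f) ≈ 1/0.9008 ≈ 1.1101.
Each bolus raises the concentration by D/Vd = 1148/250 ≈ 4.592 mg/L.
Cmax,ss = C₀/(1 − f) ≈ 4.592/0.9008 ≈ 5.098 mg/L.
Peak 5.1 mg/L vs MTC 9 mg/L: below toxic threshold.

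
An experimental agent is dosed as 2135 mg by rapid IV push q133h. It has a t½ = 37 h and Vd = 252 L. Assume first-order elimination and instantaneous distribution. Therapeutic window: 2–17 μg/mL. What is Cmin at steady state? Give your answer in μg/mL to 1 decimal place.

0.8 μg/mL

τ/t½ = 133/37 ≈ 3.5946, so fraction remaining f = (1/2)^(133/37) ≈ 0.0828.
Each bolus raises the concentration by D/Vd = 2135/252 ≈ 8.472 μg/mL.
Steady-state trough Cmin,ss = C₀·f/(1−f) ≈ 8.472 × 0.0828/0.9172 ≈ 0.765 μg/mL.
Trough 0.8 μg/mL vs MEC 2 μg/mL: subtherapeutic.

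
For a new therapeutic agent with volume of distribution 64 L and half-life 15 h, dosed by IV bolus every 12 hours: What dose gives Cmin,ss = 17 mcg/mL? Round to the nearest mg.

τ/t½ = 12/15 ≈ 0.8, so f = (1/2)^(12/15) ≈ 0.574349.
Cmin,ss = (D/Vd)·f/(1−f), so D = Cmin,ss·Vd·(1−f)/f.
D = 17 × 64 × (1−f)/f ≈ 17 × 64 × 0.74110 ≈ 806.32 mg.

806 mg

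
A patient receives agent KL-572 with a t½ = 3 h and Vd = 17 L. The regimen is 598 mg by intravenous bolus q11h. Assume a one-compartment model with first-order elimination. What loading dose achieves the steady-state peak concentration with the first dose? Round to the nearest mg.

f = (1/2)^(11/3) ≈ 0.078745; accumulation ratio R = 1/(1−f) ≈ 1.08548.
Loading dose to hit Cmax,ss on first dose: D_load = D_maint·R ≈ 598 × 1.08548 ≈ 649.12 mg.

649 mg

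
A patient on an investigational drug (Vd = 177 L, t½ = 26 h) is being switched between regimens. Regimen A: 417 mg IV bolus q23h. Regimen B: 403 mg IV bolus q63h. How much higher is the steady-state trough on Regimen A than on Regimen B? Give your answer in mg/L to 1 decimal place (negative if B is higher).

Regimen A: f = (1/2)^(23/26) ≈ 0.5416; Cmin,ss = (417/177)·f/(1−f) ≈ 2.784 mg/L.
Regimen B: f = (1/2)^(63/26) ≈ 0.1865; Cmin,ss = (403/177)·f/(1−f) ≈ 0.522 mg/L.
Difference ≈ 2.784 − 0.522 ≈ 2.262 mg/L.

2.3 mg/L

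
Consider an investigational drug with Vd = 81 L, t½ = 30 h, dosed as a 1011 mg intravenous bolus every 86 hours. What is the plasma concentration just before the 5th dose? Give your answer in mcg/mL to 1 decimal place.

2.0 mcg/mL

f = (1/2)^(τ/t½) = (1/2)^(86/30) ≈ 0.1371.
C₀ = D/Vd = 1011/81 ≈ 12.481 mcg/mL.
Before the 5th dose, 4 doses have been given. Superposition: Cmin = C₀·(f + f² + … + f^4).
≈ 12.481 × (0.1371 + 0.0188 + 0.0026 + 0.0004) ≈ 12.481 × 0.1589 ≈ 1.983 mcg/mL.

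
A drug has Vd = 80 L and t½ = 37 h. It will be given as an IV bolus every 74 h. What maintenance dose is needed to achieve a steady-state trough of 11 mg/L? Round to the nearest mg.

2640 mg

τ/t½ = 74/37 ≈ 2, so f = (1/2)^(74/37) ≈ 0.250000.
Cmin,ss = (D/Vd)·f/(1−f), so D = Cmin,ss·Vd·(1−f)/f.
D = 11 × 80 × (1−f)/f ≈ 11 × 80 × 3.00000 ≈ 2640.00 mg.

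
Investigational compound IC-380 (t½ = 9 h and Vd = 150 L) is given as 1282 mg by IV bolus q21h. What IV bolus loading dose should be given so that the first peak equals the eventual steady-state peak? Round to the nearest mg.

1599 mg

f = (1/2)^(21/9) ≈ 0.198425; accumulation ratio R = 1/(1−f) ≈ 1.24754.
Loading dose to hit Cmax,ss on first dose: D_load = D_maint·R ≈ 1282 × 1.24754 ≈ 1599.35 mg.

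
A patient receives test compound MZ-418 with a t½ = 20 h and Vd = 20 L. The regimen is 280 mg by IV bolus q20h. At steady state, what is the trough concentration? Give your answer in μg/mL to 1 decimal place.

τ = 20 h = 1 half-life, so f = (1/2)^1 = 0.5.
At steady state, R = 1/(1 − 0.5) = 2/1.
Single-dose peak C₀ = D/Vd = 280/20 = 14 μg/mL.
Steady-state peak Cmax,ss = C₀·R = 14 × 2/1 ≈ 28.000 μg/mL.
Steady-state trough Cmin,ss = Cmax,ss·f ≈ 28.000 × 0.5 ≈ 14.000 μg/mL.

14.0 μg/mL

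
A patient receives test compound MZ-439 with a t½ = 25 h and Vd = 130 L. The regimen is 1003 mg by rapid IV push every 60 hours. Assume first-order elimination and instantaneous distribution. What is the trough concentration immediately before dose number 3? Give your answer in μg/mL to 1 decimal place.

f = (1/2)^(τ/t½) = (1/2)^(60/25) ≈ 0.1895.
C₀ = D/Vd = 1003/130 ≈ 7.715 μg/mL.
Before the 3rd dose, 2 doses have been given. Superposition: Cmin = C₀·(f + f²).
≈ 7.715 × (0.1895 + 0.0359) ≈ 7.715 × 0.2254 ≈ 1.739 μg/mL.

1.7 μg/mL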